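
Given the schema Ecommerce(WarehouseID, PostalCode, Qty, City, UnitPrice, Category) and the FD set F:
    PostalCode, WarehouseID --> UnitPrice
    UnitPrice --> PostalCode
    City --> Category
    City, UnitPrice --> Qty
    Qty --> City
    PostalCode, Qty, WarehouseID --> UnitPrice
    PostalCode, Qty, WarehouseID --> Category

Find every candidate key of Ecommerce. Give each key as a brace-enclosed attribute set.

{WarehouseID} never appears on the right of any FD, so every key must include it.
{City, PostalCode, WarehouseID}⁺ = {Category, City, PostalCode, Qty, UnitPrice, WarehouseID} — all of the relation — so {City, PostalCode, WarehouseID} is a candidate key.
{City, UnitPrice, WarehouseID}⁺ = {Category, City, PostalCode, Qty, UnitPrice, WarehouseID} — all of the relation — so {City, UnitPrice, WarehouseID} is a candidate key.
{PostalCode, Qty, WarehouseID}⁺ = {Category, City, PostalCode, Qty, UnitPrice, WarehouseID} — all of the relation — so {PostalCode, Qty, WarehouseID} is a candidate key.
{Qty, UnitPrice, WarehouseID}⁺ = {Category, City, PostalCode, Qty, UnitPrice, WarehouseID} — all of the relation — so {Qty, UnitPrice, WarehouseID} is a candidate key.
Any other superkey properly contains one of these, so there are no further candidate keys.

{City, PostalCode, WarehouseID}, {City, UnitPrice, WarehouseID}, {PostalCode, Qty, WarehouseID}, {Qty, UnitPrice, WarehouseID}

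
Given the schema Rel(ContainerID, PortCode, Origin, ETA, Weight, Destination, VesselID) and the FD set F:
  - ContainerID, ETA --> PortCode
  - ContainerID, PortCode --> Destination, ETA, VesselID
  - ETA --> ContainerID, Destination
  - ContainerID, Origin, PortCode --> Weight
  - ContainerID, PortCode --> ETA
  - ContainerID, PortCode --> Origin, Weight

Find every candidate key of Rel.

{ETA}⁺ = {ContainerID, Destination, ETA, Origin, PortCode, VesselID, Weight}, which is every attribute, so {ETA} is a candidate key.
{ContainerID, PortCode}⁺ = {ContainerID, Destination, ETA, Origin, PortCode, VesselID, Weight}, which is every attribute, so {ContainerID, PortCode} is a candidate key.
No proper subset of any of these is a key, and no other minimal superkey exists.

{ContainerID, PortCode}, {ETA}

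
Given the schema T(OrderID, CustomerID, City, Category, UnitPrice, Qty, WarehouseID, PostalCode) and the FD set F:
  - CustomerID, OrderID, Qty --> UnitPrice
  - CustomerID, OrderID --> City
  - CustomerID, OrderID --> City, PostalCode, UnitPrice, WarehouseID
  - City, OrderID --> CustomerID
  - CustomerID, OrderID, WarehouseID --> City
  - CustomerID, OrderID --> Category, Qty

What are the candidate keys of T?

Attributes never on any right-hand side: {OrderID} — every candidate key must contain it.
{City, OrderID}⁺ = {Category, City, CustomerID, OrderID, PostalCode, Qty, UnitPrice, WarehouseID}, which is every attribute, so {City, OrderID} is a candidate key.
{CustomerID, OrderID}⁺ = {Category, City, CustomerID, OrderID, PostalCode, Qty, UnitPrice, WarehouseID}, which is every attribute, so {CustomerID, OrderID} is a candidate key.
Any other superkey properly contains one of these, so there are no further candidate keys.

{City, OrderID}, {CustomerID, OrderID}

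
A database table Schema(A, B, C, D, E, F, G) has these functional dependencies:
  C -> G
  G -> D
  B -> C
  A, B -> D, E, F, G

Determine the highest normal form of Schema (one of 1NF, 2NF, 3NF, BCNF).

Candidate key: {A, B}. Prime attributes: {A, B}.
C -> G: {C}⁺ = {C, D, G}, which is not all of the attributes, so the left side is not a superkey — BCNF is violated.
C -> G has non-prime {G} on the right and a non-superkey on the left, so 3NF fails.
The proper key subset {B} of {A, B} determines non-prime {C, D, G}, so the relation is not even in 2NF.

1NF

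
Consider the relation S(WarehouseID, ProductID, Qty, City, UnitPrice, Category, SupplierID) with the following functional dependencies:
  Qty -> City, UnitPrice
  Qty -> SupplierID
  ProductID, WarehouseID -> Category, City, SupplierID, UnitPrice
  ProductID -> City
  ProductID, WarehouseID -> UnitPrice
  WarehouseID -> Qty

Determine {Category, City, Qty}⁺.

Start with {Category, City, Qty}.
Qty -> City, UnitPrice applies; add {UnitPrice} → now {Category, City, Qty, UnitPrice}.
Qty -> SupplierID applies; add {SupplierID} → now {Category, City, Qty, SupplierID, UnitPrice}.
No further FD applies.

{Category, City, Qty, SupplierID, UnitPrice}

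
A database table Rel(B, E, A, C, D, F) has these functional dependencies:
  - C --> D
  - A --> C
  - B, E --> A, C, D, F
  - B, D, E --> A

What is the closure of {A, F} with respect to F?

Start with {A, F}.
A --> C applies; add {C} → now {A, C, F}.
C --> D applies; add {D} → now {A, C, D, F}.
No further FD applies.

{A, C, D, F}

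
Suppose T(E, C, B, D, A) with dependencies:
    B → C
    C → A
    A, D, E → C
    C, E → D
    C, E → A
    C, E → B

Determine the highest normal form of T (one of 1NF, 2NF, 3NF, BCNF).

Candidate keys: {A, D, E}, {B, E}, {C, E}. Prime attributes: {A, B, C, D, E}.
B → C breaks BCNF: {B}⁺ = {A, B, C}, so {B} is not a superkey.
But every attribute on its right side ({C}) is prime, and the same holds for every other non-superkey FD, so 3NF still holds.

3NF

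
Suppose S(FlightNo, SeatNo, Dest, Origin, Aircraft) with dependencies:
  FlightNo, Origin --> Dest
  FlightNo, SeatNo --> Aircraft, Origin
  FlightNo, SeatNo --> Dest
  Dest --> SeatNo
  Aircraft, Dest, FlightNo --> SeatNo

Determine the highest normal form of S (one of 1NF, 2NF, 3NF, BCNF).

3NF

Candidate keys: {Dest, FlightNo}, {FlightNo, Origin}, {FlightNo, SeatNo}. Prime attributes: {Dest, FlightNo, Origin, SeatNo}.
Dest --> SeatNo: {Dest}⁺ = {Dest, SeatNo}, which is not all of the attributes, so the left side is not a superkey — BCNF is violated.
But every attribute on its right side ({SeatNo}) is prime, and the same holds for every other non-superkey FD, so 3NF still holds.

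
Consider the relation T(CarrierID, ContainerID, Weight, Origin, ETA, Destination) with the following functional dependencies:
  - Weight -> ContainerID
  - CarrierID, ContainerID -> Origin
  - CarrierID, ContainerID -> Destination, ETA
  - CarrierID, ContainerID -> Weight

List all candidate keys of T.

{CarrierID, ContainerID}, {CarrierID, Weight}

No FD produces {CarrierID}, so it must be in every candidate key.
Closure of {CarrierID, ContainerID} is {CarrierID, ContainerID, Destination, ETA, Origin, Weight}, the whole schema; {CarrierID, ContainerID} is a candidate key.
Closure of {CarrierID, Weight} is {CarrierID, ContainerID, Destination, ETA, Origin, Weight}, the whole schema; {CarrierID, Weight} is a candidate key.
No proper subset of any of these is a key, and no other minimal superkey exists.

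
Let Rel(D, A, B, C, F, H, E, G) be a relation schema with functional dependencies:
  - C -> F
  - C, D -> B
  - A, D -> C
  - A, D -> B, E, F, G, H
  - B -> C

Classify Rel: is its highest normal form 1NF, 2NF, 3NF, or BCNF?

Candidate key: {A, D}. Prime attributes: {A, D}.
C -> F breaks BCNF: {C}⁺ = {C, F}, so {C} is not a superkey.
C -> F has non-prime {F} on the right and a non-superkey on the left, so 3NF fails.
No non-prime attribute depends on a proper subset of any candidate key, so 2NF holds.

2NF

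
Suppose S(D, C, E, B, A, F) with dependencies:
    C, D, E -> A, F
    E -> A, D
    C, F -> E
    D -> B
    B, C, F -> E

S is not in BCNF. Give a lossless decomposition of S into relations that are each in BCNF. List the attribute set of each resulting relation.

{A, D, E}; {B, D}; {C, E, F}

Candidate keys of the original relation: {C, E}, {C, F}.
{A, B, C, D, E, F}: {E} determines {A, B, D, E} here but is not a superkey — split on E -> A, B, D, giving {A, B, D, E} and {C, E, F}.
{A, B, D, E}: {D} determines {B, D} here but is not a superkey — split on D -> B, giving {B, D} and {A, D, E}.
{B, D} is in BCNF.
{A, D, E} is in BCNF.
{C, E, F} is in BCNF.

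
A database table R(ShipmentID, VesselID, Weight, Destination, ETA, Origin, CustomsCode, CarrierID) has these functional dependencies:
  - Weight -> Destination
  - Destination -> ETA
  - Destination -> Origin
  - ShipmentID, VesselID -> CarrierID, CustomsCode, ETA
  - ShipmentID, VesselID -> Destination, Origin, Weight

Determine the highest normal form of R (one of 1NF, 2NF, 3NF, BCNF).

2NF

Candidate key: {ShipmentID, VesselID}. Prime attributes: {ShipmentID, VesselID}.
For Weight -> Destination we have {Weight}⁺ = {Destination, ETA, Origin, Weight}; {Weight} is not a superkey, so BCNF fails.
Because {Destination} is non-prime and the left side of Weight -> Destination is not a superkey, the relation is not in 3NF.
Checking every proper subset of each key, none determines a non-prime attribute — 2NF is satisfied.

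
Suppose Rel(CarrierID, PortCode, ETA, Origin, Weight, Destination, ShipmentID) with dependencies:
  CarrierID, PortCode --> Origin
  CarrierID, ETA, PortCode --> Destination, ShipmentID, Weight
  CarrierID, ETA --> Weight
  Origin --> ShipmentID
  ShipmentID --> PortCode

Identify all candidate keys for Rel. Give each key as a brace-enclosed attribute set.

{CarrierID, ETA} never appear on the right of any FD, so every key must include all of them.
{CarrierID, ETA, Origin}⁺ = {CarrierID, Destination, ETA, Origin, PortCode, ShipmentID, Weight}, which is every attribute, so {CarrierID, ETA, Origin} is a candidate key.
{CarrierID, ETA, PortCode}⁺ = {CarrierID, Destination, ETA, Origin, PortCode, ShipmentID, Weight}, which is every attribute, so {CarrierID, ETA, PortCode} is a candidate key.
{CarrierID, ETA, ShipmentID}⁺ = {CarrierID, Destination, ETA, Origin, PortCode, ShipmentID, Weight}, which is every attribute, so {CarrierID, ETA, ShipmentID} is a candidate key.
Any other superkey properly contains one of these, so there are no further candidate keys.

{CarrierID, ETA, Origin}, {CarrierID, ETA, PortCode}, {CarrierID, ETA, ShipmentID}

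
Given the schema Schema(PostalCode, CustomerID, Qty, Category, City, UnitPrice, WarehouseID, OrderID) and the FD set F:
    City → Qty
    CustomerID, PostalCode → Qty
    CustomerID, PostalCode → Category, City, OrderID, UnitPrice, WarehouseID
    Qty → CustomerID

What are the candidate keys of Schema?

{City, PostalCode}, {CustomerID, PostalCode}, {PostalCode, Qty}

{PostalCode} never appears on the right of any FD, so every key must include it.
{City, PostalCode} is a candidate key since {City, PostalCode}⁺ = {Category, City, CustomerID, OrderID, PostalCode, Qty, UnitPrice, WarehouseID} covers every attribute.
{CustomerID, PostalCode} is a candidate key since {CustomerID, PostalCode}⁺ = {Category, City, CustomerID, OrderID, PostalCode, Qty, UnitPrice, WarehouseID} covers every attribute.
{PostalCode, Qty} is a candidate key since {PostalCode, Qty}⁺ = {Category, City, CustomerID, OrderID, PostalCode, Qty, UnitPrice, WarehouseID} covers every attribute.
No proper subset of any of these is a key, and no other minimal superkey exists.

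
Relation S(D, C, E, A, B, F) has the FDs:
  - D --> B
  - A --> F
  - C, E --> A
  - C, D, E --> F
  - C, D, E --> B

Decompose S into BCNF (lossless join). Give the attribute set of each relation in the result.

Candidate key of the original relation: {C, D, E}.
In {A, B, C, D, E, F}, {D} is not a superkey ({D}⁺ restricted to this set is {B, D}), so split on D --> B into {B, D} and {A, C, D, E, F}.
{B, D} has no BCNF violation.
In {A, C, D, E, F}, {A} is not a superkey ({A}⁺ restricted to this set is {A, F}), so split on A --> F into {A, F} and {A, C, D, E}.
{A, F} has no BCNF violation.
In {A, C, D, E}, {C, E} is not a superkey ({C, E}⁺ restricted to this set is {A, C, E}), so split on C, E --> A into {A, C, E} and {C, D, E}.
{A, C, E} has no BCNF violation.
{C, D, E} has no BCNF violation.

{A, C, E}; {A, F}; {B, D}; {C, D, E}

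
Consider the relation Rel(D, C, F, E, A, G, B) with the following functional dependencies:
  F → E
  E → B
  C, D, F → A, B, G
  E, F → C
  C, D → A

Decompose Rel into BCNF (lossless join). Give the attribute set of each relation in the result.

Candidate key of the original relation: {D, F}.
{A, B, C, D, E, F, G}: {F} determines {B, C, E, F} here but is not a superkey — split on F → B, C, E, giving {B, C, E, F} and {A, D, F, G}.
{B, C, E, F}: {E} determines {B, E} here but is not a superkey — split on E → B, giving {B, E} and {C, E, F}.
{B, E} has no BCNF violation.
{C, E, F} has no BCNF violation.
{A, D, F, G} has no BCNF violation.

{A, D, F, G}; {B, E}; {C, E, F}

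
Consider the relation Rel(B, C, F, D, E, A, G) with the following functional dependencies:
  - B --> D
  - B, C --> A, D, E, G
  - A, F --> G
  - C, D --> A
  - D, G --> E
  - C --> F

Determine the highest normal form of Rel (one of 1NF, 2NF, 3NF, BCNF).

Candidate key: {B, C}. Prime attributes: {B, C}.
B --> D breaks BCNF: {B}⁺ = {B, D}, so {B} is not a superkey.
B --> D has non-prime {D} on the right and a non-superkey on the left, so 3NF fails.
The proper key subset {B} of {B, C} determines non-prime {D}, so the relation is not even in 2NF.

1NF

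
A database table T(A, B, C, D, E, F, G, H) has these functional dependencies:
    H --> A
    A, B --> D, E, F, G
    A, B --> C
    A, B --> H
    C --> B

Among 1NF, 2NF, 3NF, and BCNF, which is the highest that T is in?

Candidate keys: {A, B}, {A, C}, {B, H}, {C, H}. Prime attributes: {A, B, C, H}.
H --> A breaks BCNF: {H}⁺ = {A, H}, so {H} is not a superkey.
But every attribute on its right side ({A}) is prime, and the same holds for every other non-superkey FD, so 3NF still holds.

3NF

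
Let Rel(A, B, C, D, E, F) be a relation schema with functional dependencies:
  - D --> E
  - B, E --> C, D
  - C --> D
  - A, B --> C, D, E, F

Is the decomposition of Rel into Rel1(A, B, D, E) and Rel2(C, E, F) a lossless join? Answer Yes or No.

No

Rel1 ∩ Rel2 = {E}; its closure under F is {E}.
Rel1 ⊄ {E} and Rel2 ⊄ {E}, so the split is lossy.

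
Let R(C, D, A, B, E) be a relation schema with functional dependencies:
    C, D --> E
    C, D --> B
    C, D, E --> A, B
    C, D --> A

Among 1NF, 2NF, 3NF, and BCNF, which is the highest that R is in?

BCNF

Candidate key: {C, D}. Prime attributes: {C, D}.
Each dependency's left side is a superkey — BCNF holds.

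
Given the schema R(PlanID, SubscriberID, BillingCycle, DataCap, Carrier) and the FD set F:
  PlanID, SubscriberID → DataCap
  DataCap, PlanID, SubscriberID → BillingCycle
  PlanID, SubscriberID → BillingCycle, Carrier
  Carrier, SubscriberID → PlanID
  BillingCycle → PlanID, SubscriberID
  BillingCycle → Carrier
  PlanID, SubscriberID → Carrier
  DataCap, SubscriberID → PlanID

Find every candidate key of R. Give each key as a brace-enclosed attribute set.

{BillingCycle}⁺ = {BillingCycle, Carrier, DataCap, PlanID, SubscriberID} — all of the relation — so {BillingCycle} is a candidate key.
{Carrier, SubscriberID}⁺ = {BillingCycle, Carrier, DataCap, PlanID, SubscriberID} — all of the relation — so {Carrier, SubscriberID} is a candidate key.
{DataCap, SubscriberID}⁺ = {BillingCycle, Carrier, DataCap, PlanID, SubscriberID} — all of the relation — so {DataCap, SubscriberID} is a candidate key.
{PlanID, SubscriberID}⁺ = {BillingCycle, Carrier, DataCap, PlanID, SubscriberID} — all of the relation — so {PlanID, SubscriberID} is a candidate key.
These are minimal and exhaustive — every other superkey contains one of them.

{BillingCycle}, {Carrier, SubscriberID}, {DataCap, SubscriberID}, {PlanID, SubscriberID}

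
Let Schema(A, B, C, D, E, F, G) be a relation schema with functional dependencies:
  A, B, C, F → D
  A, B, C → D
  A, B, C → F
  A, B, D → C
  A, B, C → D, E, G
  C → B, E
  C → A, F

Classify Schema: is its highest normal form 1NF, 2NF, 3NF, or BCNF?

BCNF

Candidate keys: {A, B, D}, {C}. Prime attributes: {A, B, C, D}.
Every FD has a superkey on the left, so the relation is in BCNF.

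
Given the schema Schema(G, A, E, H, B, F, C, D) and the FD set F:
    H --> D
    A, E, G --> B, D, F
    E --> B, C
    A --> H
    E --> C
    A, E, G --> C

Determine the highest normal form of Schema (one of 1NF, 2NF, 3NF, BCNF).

Candidate key: {A, E, G}. Prime attributes: {A, E, G}.
For H --> D we have {H}⁺ = {D, H}; {H} is not a superkey, so BCNF fails.
H --> D determines the non-prime attribute {D} from a non-superkey — 3NF is violated.
Since {A} ⊂ {A, E, G} and {A}⁺ ⊇ {D, H} with {D, H} non-prime, there is a partial dependency; 2NF fails.

1NF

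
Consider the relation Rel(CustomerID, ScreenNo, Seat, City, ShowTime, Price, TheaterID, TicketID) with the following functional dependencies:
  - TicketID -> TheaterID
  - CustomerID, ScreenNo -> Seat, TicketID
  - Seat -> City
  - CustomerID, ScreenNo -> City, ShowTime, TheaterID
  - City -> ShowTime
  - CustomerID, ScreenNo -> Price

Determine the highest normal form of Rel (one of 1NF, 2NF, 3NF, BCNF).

2NF

Candidate key: {CustomerID, ScreenNo}. Prime attributes: {CustomerID, ScreenNo}.
For TicketID -> TheaterID we have {TicketID}⁺ = {TheaterID, TicketID}; {TicketID} is not a superkey, so BCNF fails.
TicketID -> TheaterID has non-prime {TheaterID} on the right and a non-superkey on the left, so 3NF fails.
No proper subset of a key has a non-prime attribute in its closure, so there is no partial dependency; 2NF holds.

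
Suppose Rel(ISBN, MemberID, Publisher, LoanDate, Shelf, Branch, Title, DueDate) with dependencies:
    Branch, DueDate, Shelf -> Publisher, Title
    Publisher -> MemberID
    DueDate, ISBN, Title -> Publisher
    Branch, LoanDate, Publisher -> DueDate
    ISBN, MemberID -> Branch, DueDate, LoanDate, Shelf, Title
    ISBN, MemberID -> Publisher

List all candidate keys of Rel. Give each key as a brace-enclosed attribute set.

{Branch, DueDate, ISBN, Shelf}, {DueDate, ISBN, Title}, {ISBN, MemberID}, {ISBN, Publisher}

{ISBN} never appears on the right of any FD, so every key must include it.
{ISBN, MemberID}⁺ = {Branch, DueDate, ISBN, LoanDate, MemberID, Publisher, Shelf, Title} — all of the relation — so {ISBN, MemberID} is a candidate key.
{ISBN, Publisher}⁺ = {Branch, DueDate, ISBN, LoanDate, MemberID, Publisher, Shelf, Title} — all of the relation — so {ISBN, Publisher} is a candidate key.
{DueDate, ISBN, Title}⁺ = {Branch, DueDate, ISBN, LoanDate, MemberID, Publisher, Shelf, Title} — all of the relation — so {DueDate, ISBN, Title} is a candidate key.
{Branch, DueDate, ISBN, Shelf}⁺ = {Branch, DueDate, ISBN, LoanDate, MemberID, Publisher, Shelf, Title} — all of the relation — so {Branch, DueDate, ISBN, Shelf} is a candidate key.
These are minimal and exhaustive — every other superkey contains one of them.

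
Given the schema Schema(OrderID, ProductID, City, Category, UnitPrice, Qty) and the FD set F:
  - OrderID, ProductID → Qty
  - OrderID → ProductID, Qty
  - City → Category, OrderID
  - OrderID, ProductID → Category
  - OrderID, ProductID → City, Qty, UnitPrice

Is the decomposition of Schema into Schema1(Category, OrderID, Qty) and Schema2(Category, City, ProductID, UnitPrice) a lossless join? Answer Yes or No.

Schema1 ∩ Schema2 = {Category}; its closure under F is {Category}.
Schema1 ⊄ {Category} and Schema2 ⊄ {Category}, so the split is lossy.

No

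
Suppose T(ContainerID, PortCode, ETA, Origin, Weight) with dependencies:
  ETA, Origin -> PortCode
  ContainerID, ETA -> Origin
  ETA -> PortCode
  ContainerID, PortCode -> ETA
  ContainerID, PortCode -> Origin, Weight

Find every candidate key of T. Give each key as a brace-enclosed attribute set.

{ContainerID, ETA}, {ContainerID, PortCode}

Attributes never on any right-hand side: {ContainerID} — every candidate key must contain it.
{ContainerID, ETA}⁺ = {ContainerID, ETA, Origin, PortCode, Weight} — all of the relation — so {ContainerID, ETA} is a candidate key.
{ContainerID, PortCode}⁺ = {ContainerID, ETA, Origin, PortCode, Weight} — all of the relation — so {ContainerID, PortCode} is a candidate key.
Any other superkey properly contains one of these, so there are no further candidate keys.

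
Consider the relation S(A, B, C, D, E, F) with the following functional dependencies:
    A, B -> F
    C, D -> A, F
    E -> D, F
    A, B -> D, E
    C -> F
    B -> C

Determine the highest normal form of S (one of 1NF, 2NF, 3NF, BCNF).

1NF

Candidate keys: {A, B}, {B, D}, {B, E}. Prime attributes: {A, B, D, E}.
For C, D -> A, F we have {C, D}⁺ = {A, C, D, F}; {C, D} is not a superkey, so BCNF fails.
C, D -> A, F determines the non-prime attribute {F} from a non-superkey — 3NF is violated.
{B} is a proper subset of the key {A, B}, and {B}⁺ contains the non-prime attributes {C, F} — a partial dependency, so 2NF is violated.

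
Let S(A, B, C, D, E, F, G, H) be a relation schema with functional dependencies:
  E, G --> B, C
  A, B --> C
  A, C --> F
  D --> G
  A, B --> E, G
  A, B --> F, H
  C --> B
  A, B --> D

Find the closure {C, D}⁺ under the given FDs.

Start with {C, D}.
D --> G applies; add {G} → now {C, D, G}.
C --> B applies; add {B} → now {B, C, D, G}.
No further FD applies.

{B, C, D, G}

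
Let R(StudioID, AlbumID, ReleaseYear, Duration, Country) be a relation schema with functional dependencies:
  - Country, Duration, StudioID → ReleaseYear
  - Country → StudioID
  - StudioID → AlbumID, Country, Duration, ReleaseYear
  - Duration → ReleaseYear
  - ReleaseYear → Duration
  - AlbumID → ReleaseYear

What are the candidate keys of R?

{Country}, {StudioID}

{Country}⁺ = {AlbumID, Country, Duration, ReleaseYear, StudioID}, which is every attribute, so {Country} is a candidate key.
{StudioID}⁺ = {AlbumID, Country, Duration, ReleaseYear, StudioID}, which is every attribute, so {StudioID} is a candidate key.
Any other superkey properly contains one of these, so there are no further candidate keys.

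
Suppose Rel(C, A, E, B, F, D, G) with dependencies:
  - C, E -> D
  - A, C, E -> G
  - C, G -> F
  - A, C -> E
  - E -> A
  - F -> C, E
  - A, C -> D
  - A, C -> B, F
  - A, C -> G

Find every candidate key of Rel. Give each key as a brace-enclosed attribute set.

{F} is a candidate key since {F}⁺ = {A, B, C, D, E, F, G} covers every attribute.
{A, C} is a candidate key since {A, C}⁺ = {A, B, C, D, E, F, G} covers every attribute.
{C, E} is a candidate key since {C, E}⁺ = {A, B, C, D, E, F, G} covers every attribute.
{C, G} is a candidate key since {C, G}⁺ = {A, B, C, D, E, F, G} covers every attribute.
Any other superkey properly contains one of these, so there are no further candidate keys.

{A, C}, {C, E}, {C, G}, {F}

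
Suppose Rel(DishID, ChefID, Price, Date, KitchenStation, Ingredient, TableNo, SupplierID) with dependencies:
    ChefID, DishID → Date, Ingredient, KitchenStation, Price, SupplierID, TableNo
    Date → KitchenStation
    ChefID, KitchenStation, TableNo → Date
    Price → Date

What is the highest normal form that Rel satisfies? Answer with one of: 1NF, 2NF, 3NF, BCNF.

Candidate key: {ChefID, DishID}. Prime attributes: {ChefID, DishID}.
Date → KitchenStation breaks BCNF: {Date}⁺ = {Date, KitchenStation}, so {Date} is not a superkey.
Because {KitchenStation} is non-prime and the left side of Date → KitchenStation is not a superkey, the relation is not in 3NF.
No non-prime attribute depends on a proper subset of any candidate key, so 2NF holds.

2NF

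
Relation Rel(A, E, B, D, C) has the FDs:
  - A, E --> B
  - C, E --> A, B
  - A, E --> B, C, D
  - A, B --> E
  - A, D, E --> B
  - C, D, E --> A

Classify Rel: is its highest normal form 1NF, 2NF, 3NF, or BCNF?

BCNF

Candidate keys: {A, B}, {A, E}, {C, E}. Prime attributes: {A, B, C, E}.
The left-hand side of every FD is a superkey, so BCNF is satisfied.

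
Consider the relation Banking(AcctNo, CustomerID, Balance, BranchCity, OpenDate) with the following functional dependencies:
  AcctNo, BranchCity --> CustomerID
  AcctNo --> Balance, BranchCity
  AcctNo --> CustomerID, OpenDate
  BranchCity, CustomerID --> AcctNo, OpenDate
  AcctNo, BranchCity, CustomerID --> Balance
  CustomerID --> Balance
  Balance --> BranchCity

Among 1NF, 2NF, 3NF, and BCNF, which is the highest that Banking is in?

Candidate keys: {AcctNo}, {CustomerID}. Prime attributes: {AcctNo, CustomerID}.
Balance --> BranchCity: {Balance}⁺ = {Balance, BranchCity}, which is not all of the attributes, so the left side is not a superkey — BCNF is violated.
Balance --> BranchCity determines the non-prime attribute {BranchCity} from a non-superkey — 3NF is violated.
All keys have size 1, which rules out partial dependencies — 2NF is satisfied.

2NF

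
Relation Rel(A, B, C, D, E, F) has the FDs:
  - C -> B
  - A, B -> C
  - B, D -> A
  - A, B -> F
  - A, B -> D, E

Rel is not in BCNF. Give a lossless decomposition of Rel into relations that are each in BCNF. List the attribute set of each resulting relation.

{A, C, D, E, F}; {B, C}

Candidate keys of the original relation: {A, B}, {A, C}, {B, D}, {C, D}.
{A, B, C, D, E, F}: {C} determines {B, C} here but is not a superkey — split on C -> B, giving {B, C} and {A, C, D, E, F}.
{B, C}: every determinant is a superkey — BCNF.
{A, C, D, E, F}: every determinant is a superkey — BCNF.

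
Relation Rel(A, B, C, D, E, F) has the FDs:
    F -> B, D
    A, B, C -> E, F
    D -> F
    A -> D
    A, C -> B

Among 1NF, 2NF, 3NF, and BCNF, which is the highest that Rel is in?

1NF

Candidate key: {A, C}. Prime attributes: {A, C}.
F -> B, D: {F}⁺ = {B, D, F}, which is not all of the attributes, so the left side is not a superkey — BCNF is violated.
F -> B, D determines the non-prime attributes {B, D} from a non-superkey — 3NF is violated.
The proper key subset {A} of {A, C} determines non-prime {B, D, F}, so the relation is not even in 2NF.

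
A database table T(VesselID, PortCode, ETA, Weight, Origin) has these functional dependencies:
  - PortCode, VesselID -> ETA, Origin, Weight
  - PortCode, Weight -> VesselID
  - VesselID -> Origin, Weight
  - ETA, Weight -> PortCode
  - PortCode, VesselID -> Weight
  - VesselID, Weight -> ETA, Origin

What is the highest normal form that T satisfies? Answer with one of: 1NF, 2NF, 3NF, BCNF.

Candidate keys: {ETA, Weight}, {PortCode, Weight}, {VesselID}. Prime attributes: {ETA, PortCode, VesselID, Weight}.
Every FD has a superkey on the left, so the relation is in BCNF.

BCNF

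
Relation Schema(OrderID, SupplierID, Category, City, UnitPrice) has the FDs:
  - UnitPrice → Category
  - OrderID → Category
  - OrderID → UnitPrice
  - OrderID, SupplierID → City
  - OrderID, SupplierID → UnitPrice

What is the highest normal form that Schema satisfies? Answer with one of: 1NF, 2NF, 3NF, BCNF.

1NF

Candidate key: {OrderID, SupplierID}. Prime attributes: {OrderID, SupplierID}.
UnitPrice → Category breaks BCNF: {UnitPrice}⁺ = {Category, UnitPrice}, so {UnitPrice} is not a superkey.
Because {Category} is non-prime and the left side of UnitPrice → Category is not a superkey, the relation is not in 3NF.
The proper key subset {OrderID} of {OrderID, SupplierID} determines non-prime {Category, UnitPrice}, so the relation is not even in 2NF.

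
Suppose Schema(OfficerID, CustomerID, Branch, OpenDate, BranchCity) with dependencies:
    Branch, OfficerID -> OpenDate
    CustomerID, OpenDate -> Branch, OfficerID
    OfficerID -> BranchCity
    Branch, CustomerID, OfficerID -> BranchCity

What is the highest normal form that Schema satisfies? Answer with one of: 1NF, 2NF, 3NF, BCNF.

1NF

Candidate keys: {Branch, CustomerID, OfficerID}, {CustomerID, OpenDate}. Prime attributes: {Branch, CustomerID, OfficerID, OpenDate}.
Branch, OfficerID -> OpenDate breaks BCNF: {Branch, OfficerID}⁺ = {Branch, BranchCity, OfficerID, OpenDate}, so {Branch, OfficerID} is not a superkey.
Because {BranchCity} is non-prime and the left side of OfficerID -> BranchCity is not a superkey, the relation is not in 3NF.
Since {OfficerID} ⊂ {Branch, CustomerID, OfficerID} and {OfficerID}⁺ ⊇ {BranchCity} with {BranchCity} non-prime, there is a partial dependency; 2NF fails.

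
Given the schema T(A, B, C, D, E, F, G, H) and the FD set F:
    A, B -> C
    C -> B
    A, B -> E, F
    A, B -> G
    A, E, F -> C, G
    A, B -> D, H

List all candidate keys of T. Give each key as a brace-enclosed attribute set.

{A, B}, {A, C}, {A, E, F}

No FD produces {A}, so it must be in every candidate key.
{A, B}⁺ = {A, B, C, D, E, F, G, H} — all of the relation — so {A, B} is a candidate key.
{A, C}⁺ = {A, B, C, D, E, F, G, H} — all of the relation — so {A, C} is a candidate key.
{A, E, F}⁺ = {A, B, C, D, E, F, G, H} — all of the relation — so {A, E, F} is a candidate key.
These are minimal and exhaustive — every other superkey contains one of them.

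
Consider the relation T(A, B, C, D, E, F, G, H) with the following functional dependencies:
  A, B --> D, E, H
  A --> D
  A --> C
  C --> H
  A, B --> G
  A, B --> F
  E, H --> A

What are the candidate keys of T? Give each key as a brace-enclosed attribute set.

No FD produces {B}, so it must be in every candidate key.
{A, B} is a candidate key since {A, B}⁺ = {A, B, C, D, E, F, G, H} covers every attribute.
{B, C, E} is a candidate key since {B, C, E}⁺ = {A, B, C, D, E, F, G, H} covers every attribute.
{B, E, H} is a candidate key since {B, E, H}⁺ = {A, B, C, D, E, F, G, H} covers every attribute.
These are minimal and exhaustive — every other superkey contains one of them.

{A, B}, {B, C, E}, {B, E, H}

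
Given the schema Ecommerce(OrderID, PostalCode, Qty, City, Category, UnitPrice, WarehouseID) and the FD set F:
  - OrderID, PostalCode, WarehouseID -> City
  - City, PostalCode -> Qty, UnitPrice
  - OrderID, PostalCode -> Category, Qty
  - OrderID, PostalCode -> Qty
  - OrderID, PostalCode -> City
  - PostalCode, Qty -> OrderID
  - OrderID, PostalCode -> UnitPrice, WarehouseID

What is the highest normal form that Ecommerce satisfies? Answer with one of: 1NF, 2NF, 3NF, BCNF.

BCNF

Candidate keys: {City, PostalCode}, {OrderID, PostalCode}, {PostalCode, Qty}. Prime attributes: {City, OrderID, PostalCode, Qty}.
Every FD has a superkey on the left, so the relation is in BCNF.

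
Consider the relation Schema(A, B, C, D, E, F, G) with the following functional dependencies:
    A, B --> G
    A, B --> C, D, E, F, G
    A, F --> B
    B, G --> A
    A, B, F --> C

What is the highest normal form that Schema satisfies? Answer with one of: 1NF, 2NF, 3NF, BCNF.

Candidate keys: {A, B}, {A, F}, {B, G}. Prime attributes: {A, B, F, G}.
The left-hand side of every FD is a superkey, so BCNF is satisfied.

BCNF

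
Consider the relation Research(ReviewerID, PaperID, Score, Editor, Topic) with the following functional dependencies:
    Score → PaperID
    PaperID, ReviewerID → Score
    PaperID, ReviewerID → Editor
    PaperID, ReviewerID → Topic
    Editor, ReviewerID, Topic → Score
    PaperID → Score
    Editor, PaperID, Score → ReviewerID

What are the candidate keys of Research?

{Editor, PaperID}⁺ = {Editor, PaperID, ReviewerID, Score, Topic} — all of the relation — so {Editor, PaperID} is a candidate key.
{Editor, Score}⁺ = {Editor, PaperID, ReviewerID, Score, Topic} — all of the relation — so {Editor, Score} is a candidate key.
{PaperID, ReviewerID}⁺ = {Editor, PaperID, ReviewerID, Score, Topic} — all of the relation — so {PaperID, ReviewerID} is a candidate key.
{ReviewerID, Score}⁺ = {Editor, PaperID, ReviewerID, Score, Topic} — all of the relation — so {ReviewerID, Score} is a candidate key.
{Editor, ReviewerID, Topic}⁺ = {Editor, PaperID, ReviewerID, Score, Topic} — all of the relation — so {Editor, ReviewerID, Topic} is a candidate key.
These are minimal and exhaustive — every other superkey contains one of them.

{Editor, PaperID}, {Editor, ReviewerID, Topic}, {Editor, Score}, {PaperID, ReviewerID}, {ReviewerID, Score}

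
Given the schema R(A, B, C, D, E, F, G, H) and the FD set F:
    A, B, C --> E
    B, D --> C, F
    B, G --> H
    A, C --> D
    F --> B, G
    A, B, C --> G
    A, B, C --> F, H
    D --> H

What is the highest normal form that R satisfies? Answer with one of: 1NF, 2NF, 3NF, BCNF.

Candidate keys: {A, B, C}, {A, B, D}, {A, C, F}, {A, D, F}. Prime attributes: {A, B, C, D, F}.
For B, D --> C, F we have {B, D}⁺ = {B, C, D, F, G, H}; {B, D} is not a superkey, so BCNF fails.
Because {H} is non-prime and the left side of B, G --> H is not a superkey, the relation is not in 3NF.
Since {A, C} ⊂ {A, B, C} and {A, C}⁺ ⊇ {H} with {H} non-prime, there is a partial dependency; 2NF fails.

1NF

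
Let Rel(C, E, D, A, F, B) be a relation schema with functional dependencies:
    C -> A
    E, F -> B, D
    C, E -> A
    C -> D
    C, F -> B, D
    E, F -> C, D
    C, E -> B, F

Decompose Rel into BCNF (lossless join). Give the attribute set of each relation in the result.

Candidate keys of the original relation: {C, E}, {E, F}.
{A, B, C, D, E, F}: {C} determines {A, C, D} here but is not a superkey — split on C -> A, D, giving {A, C, D} and {B, C, E, F}.
{A, C, D} is in BCNF.
{B, C, E, F}: {C, F} determines {B, C, F} here but is not a superkey — split on C, F -> B, giving {B, C, F} and {C, E, F}.
{B, C, F} is in BCNF.
{C, E, F} is in BCNF.

{A, C, D}; {B, C, F}; {C, E, F}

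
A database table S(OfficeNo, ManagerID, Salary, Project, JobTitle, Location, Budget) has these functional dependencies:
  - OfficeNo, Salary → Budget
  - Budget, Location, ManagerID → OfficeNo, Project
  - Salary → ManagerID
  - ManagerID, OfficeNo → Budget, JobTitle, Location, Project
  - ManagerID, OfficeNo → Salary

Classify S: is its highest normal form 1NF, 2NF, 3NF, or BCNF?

3NF

Candidate keys: {Budget, Location, ManagerID}, {Budget, Location, Salary}, {ManagerID, OfficeNo}, {OfficeNo, Salary}. Prime attributes: {Budget, Location, ManagerID, OfficeNo, Salary}.
For Salary → ManagerID we have {Salary}⁺ = {ManagerID, Salary}; {Salary} is not a superkey, so BCNF fails.
Since {ManagerID} ⊆ prime attributes and every other non-superkey FD also has a prime right side, the schema is in 3NF.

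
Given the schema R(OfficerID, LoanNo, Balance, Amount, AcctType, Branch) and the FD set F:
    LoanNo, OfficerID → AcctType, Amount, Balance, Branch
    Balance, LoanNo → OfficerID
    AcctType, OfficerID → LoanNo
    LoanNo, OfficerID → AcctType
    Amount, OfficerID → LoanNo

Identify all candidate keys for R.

{AcctType, OfficerID}, {Amount, OfficerID}, {Balance, LoanNo}, {LoanNo, OfficerID}

{AcctType, OfficerID} is a candidate key since {AcctType, OfficerID}⁺ = {AcctType, Amount, Balance, Branch, LoanNo, OfficerID} covers every attribute.
{Amount, OfficerID} is a candidate key since {Amount, OfficerID}⁺ = {AcctType, Amount, Balance, Branch, LoanNo, OfficerID} covers every attribute.
{Balance, LoanNo} is a candidate key since {Balance, LoanNo}⁺ = {AcctType, Amount, Balance, Branch, LoanNo, OfficerID} covers every attribute.
{LoanNo, OfficerID} is a candidate key since {LoanNo, OfficerID}⁺ = {AcctType, Amount, Balance, Branch, LoanNo, OfficerID} covers every attribute.
These are minimal and exhaustive — every other superkey contains one of them.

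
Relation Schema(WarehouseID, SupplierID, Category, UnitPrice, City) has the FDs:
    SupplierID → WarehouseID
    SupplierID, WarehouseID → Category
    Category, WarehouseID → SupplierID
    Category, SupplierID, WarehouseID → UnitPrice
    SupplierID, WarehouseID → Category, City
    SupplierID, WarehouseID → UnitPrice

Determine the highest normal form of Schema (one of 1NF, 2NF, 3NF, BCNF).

Candidate keys: {Category, WarehouseID}, {SupplierID}. Prime attributes: {Category, SupplierID, WarehouseID}.
Each dependency's left side is a superkey — BCNF holds.

BCNF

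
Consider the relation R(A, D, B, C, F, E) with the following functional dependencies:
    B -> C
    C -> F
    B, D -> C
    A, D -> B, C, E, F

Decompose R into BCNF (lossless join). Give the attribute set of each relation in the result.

{A, B, D, E}; {B, C}; {C, F}

Candidate key of the original relation: {A, D}.
Within {A, B, C, D, E, F}: {B}⁺ ∩ {A, B, C, D, E, F} = {B, C, F}, not the whole set, so B -> C, F violates BCNF; decompose into {B, C, F} and {A, B, D, E}.
Within {B, C, F}: {C}⁺ ∩ {B, C, F} = {C, F}, not the whole set, so C -> F violates BCNF; decompose into {C, F} and {B, C}.
{C, F} is in BCNF.
{B, C} is in BCNF.
{A, B, D, E} is in BCNF.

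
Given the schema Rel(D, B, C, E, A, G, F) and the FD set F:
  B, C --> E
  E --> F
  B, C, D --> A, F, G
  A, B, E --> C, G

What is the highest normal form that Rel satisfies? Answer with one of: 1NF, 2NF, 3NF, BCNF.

1NF

Candidate keys: {A, B, D, E}, {B, C, D}. Prime attributes: {A, B, C, D, E}.
For B, C --> E we have {B, C}⁺ = {B, C, E, F}; {B, C} is not a superkey, so BCNF fails.
E --> F determines the non-prime attribute {F} from a non-superkey — 3NF is violated.
Since {B, C} ⊂ {B, C, D} and {B, C}⁺ ⊇ {F} with {F} non-prime, there is a partial dependency; 2NF fails.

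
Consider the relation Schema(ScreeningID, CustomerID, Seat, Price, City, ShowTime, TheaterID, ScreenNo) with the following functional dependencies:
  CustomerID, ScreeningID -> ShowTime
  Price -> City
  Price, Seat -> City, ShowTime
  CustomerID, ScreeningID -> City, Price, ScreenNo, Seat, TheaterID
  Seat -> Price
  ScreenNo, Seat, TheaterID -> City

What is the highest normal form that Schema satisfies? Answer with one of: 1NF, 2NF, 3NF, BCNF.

2NF

Candidate key: {CustomerID, ScreeningID}. Prime attributes: {CustomerID, ScreeningID}.
Price -> City breaks BCNF: {Price}⁺ = {City, Price}, so {Price} is not a superkey.
Price -> City has non-prime {City} on the right and a non-superkey on the left, so 3NF fails.
Checking every proper subset of each key, none determines a non-prime attribute — 2NF is satisfied.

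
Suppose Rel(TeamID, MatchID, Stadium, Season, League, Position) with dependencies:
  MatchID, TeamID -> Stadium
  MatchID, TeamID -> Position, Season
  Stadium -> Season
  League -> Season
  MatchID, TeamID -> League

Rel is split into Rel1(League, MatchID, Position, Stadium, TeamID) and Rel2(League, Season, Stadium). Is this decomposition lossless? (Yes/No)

Common attributes: {League, Stadium}; their closure is {League, Season, Stadium}.
Rel2 is contained in that closure, so Rel1 ∩ Rel2 -> Rel2 holds and the join is lossless.

Yes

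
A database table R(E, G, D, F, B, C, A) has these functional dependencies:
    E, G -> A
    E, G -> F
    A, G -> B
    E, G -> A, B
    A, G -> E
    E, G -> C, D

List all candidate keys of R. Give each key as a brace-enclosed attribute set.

No FD produces {G}, so it must be in every candidate key.
{A, G}⁺ = {A, B, C, D, E, F, G}, which is every attribute, so {A, G} is a candidate key.
{E, G}⁺ = {A, B, C, D, E, F, G}, which is every attribute, so {E, G} is a candidate key.
Any other superkey properly contains one of these, so there are no further candidate keys.

{A, G}, {E, G}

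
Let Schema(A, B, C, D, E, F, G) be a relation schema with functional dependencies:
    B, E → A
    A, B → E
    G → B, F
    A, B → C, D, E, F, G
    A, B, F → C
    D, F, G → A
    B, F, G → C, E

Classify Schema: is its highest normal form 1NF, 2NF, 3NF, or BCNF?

BCNF

Candidate keys: {A, B}, {B, E}, {G}. Prime attributes: {A, B, E, G}.
The left-hand side of every FD is a superkey, so BCNF is satisfied.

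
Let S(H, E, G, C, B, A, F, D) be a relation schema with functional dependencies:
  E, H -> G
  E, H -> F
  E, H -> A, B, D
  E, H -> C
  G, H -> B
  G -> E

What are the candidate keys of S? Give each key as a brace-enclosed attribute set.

{E, H}, {G, H}

Attributes never on any right-hand side: {H} — every candidate key must contain it.
{E, H} is a candidate key since {E, H}⁺ = {A, B, C, D, E, F, G, H} covers every attribute.
{G, H} is a candidate key since {G, H}⁺ = {A, B, C, D, E, F, G, H} covers every attribute.
No proper subset of any of these is a key, and no other minimal superkey exists.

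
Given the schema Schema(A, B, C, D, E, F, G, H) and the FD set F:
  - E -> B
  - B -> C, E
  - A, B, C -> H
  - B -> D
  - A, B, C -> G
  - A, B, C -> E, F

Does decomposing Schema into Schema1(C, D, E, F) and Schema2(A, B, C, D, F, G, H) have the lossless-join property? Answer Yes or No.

No

Common attributes: {C, D, F}; their closure is {C, D, F}.
The closure covers neither Schema1 nor Schema2 entirely; the join is not lossless.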